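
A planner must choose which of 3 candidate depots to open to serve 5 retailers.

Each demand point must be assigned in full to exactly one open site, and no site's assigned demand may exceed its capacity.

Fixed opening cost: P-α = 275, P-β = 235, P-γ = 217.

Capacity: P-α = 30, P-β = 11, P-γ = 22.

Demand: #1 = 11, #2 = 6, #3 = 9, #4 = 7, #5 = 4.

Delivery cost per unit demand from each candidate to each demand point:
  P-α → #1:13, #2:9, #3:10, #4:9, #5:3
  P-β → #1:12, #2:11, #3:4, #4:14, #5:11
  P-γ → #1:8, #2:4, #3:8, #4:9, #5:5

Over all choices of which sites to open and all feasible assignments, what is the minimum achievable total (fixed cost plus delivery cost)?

769

Open {P-α, P-γ}; cheapest assignment that respects the capacities:
  P-α (cap 30, load 20): #3, #4, #5 — cost 9×10 + 7×9 + 4×3 = 165
  P-γ (cap 22, load 17): #1, #2 — cost 11×8 + 6×4 = 112
  Shipping 277, fixed 492 → total 769.
  Any other capacity-feasible assignment to {P-α, P-γ} ships for at least 277.
Compare {P-α, P-β}: its best feasible assignment gives total 818.
Compare {P-α, P-β, P-γ}: its best feasible assignment gives total 950.
Every other set of open sites that can feasibly serve all demand totals ≥ 818 even under its best assignment. Minimum: 769.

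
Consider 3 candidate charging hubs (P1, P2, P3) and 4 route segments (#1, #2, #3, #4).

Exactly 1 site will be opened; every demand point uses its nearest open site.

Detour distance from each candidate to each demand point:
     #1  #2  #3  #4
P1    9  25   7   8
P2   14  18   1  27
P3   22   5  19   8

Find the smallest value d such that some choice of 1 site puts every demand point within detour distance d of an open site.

22

Open {P3}.
  Farthest demand point is #1 at detour distance 22 (to P3); all others are ≤ 22.
With {P1} the worst case is 25.
With {P2} the worst case is 27.
No size-1 selection achieves below 22.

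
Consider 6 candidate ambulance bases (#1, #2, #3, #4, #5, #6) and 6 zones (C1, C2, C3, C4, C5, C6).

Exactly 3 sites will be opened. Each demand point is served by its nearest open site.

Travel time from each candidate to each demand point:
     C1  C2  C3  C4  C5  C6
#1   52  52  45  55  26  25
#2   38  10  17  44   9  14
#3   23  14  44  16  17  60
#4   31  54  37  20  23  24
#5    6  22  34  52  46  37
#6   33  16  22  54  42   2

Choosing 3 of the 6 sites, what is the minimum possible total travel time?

72

Open {#2, #3, #5}.
  C1→#5 6, C2→#2 10, C3→#2 17, C4→#3 16, C5→#2 9, C6→#2 14  ⇒ total 72.
Compare {#2, #4, #5}: total 76.
Compare {#2, #3, #6}: total 77.
No size-3 selection does better; minimum is 72.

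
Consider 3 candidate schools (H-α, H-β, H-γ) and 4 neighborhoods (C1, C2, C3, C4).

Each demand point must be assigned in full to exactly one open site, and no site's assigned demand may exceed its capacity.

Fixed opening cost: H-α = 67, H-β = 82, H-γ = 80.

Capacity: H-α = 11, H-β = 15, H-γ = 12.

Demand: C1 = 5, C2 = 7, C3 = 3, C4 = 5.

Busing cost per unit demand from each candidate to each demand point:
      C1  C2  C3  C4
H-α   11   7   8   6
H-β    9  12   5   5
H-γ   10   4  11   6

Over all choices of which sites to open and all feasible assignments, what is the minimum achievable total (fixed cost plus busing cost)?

275

Open {H-β, H-γ}; cheapest assignment that respects the capacities:
  H-β (cap 15, load 13): C1, C3, C4 — cost 5×9 + 3×5 + 5×5 = 85
  H-γ (cap 12, load 7): C2 — cost 7×4 = 28
  Shipping 113, fixed 162 → total 275.
  Any other capacity-feasible assignment to {H-β, H-γ} ships for at least 113.
Compare {H-α, H-γ}: its best feasible assignment gives total 279.
Compare {H-α, H-β}: its best feasible assignment gives total 283.
Every other set of open sites that can feasibly serve all demand totals ≥ 279 even under its best assignment. Minimum: 275.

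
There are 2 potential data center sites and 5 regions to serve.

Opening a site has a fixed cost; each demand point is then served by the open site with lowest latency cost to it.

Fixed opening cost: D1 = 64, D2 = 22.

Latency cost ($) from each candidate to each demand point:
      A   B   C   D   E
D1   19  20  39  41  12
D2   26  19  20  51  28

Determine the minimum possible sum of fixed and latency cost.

Open {D2}: assign each demand point to its cheapest open site.
  A→D2 26, B→D2 19, C→D2 20, D→D2 51, E→D2 28
  latency cost 144, fixed 22 → total 166.
Compare {D1}: latency cost 131 + fixed 64 = 195.
Compare {D1, D2}: latency cost 111 + fixed 86 = 197.

166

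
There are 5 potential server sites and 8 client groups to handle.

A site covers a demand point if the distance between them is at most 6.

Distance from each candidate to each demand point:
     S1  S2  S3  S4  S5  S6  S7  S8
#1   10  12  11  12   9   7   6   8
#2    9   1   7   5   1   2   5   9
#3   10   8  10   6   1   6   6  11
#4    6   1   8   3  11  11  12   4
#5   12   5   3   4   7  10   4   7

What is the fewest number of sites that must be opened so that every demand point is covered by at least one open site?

Coverage sets (demand points within 6 of each site):
  #1: {S7}
  #2: {S2, S4, S5, S6, S7}
  #3: {S4, S5, S6, S7}
  #4: {S1, S2, S4, S8}
  #5: {S2, S3, S4, S7}
No 2 sites suffice: every size-2 union leaves at least one demand point uncovered.
But {#2, #4, #5} covers everything, so the minimum is 3.

3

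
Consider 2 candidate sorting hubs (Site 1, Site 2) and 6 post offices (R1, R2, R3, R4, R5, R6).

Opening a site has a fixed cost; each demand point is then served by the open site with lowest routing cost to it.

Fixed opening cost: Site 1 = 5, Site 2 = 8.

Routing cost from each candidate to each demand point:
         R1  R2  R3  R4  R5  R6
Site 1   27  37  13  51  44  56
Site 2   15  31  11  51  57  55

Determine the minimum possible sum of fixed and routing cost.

Open {Site 1, Site 2}: assign each demand point to its cheapest open site.
  R1→Site 2 15, R2→Site 2 31, R3→Site 2 11, R4→Site 1 51, R5→Site 1 44, R6→Site 2 55
  routing cost 207, fixed 13 → total 220.
Compare {Site 2}: routing cost 220 + fixed 8 = 228.
Compare {Site 1}: routing cost 228 + fixed 5 = 233.

220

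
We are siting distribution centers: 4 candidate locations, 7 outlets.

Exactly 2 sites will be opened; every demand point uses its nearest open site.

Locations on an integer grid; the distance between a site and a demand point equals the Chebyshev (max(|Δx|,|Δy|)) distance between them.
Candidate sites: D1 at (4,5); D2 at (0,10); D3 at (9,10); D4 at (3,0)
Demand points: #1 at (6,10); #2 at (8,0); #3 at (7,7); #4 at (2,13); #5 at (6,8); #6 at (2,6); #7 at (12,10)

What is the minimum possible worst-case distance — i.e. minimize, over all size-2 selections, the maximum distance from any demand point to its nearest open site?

Open {D1, D3}.
  Farthest demand point is #4 at distance 7 (to D3); all others are ≤ 7.
With {D3, D4} the worst case is 7.
With {D1, D2} the worst case is 8.
No size-2 selection achieves below 7.

7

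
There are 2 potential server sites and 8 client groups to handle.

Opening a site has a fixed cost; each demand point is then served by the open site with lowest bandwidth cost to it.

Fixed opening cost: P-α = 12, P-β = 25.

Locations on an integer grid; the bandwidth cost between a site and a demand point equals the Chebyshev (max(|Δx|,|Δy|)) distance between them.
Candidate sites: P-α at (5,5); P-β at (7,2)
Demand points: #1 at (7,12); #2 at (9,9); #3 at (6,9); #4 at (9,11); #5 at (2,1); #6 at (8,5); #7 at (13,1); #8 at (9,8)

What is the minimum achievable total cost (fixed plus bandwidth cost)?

52

Open {P-α}: assign each demand point to its cheapest open site.
  #1→P-α 7, #2→P-α 4, #3→P-α 4, #4→P-α 6, #5→P-α 4, #6→P-α 3, #7→P-α 8, #8→P-α 4
  bandwidth cost 40, fixed 12 → total 52.
Compare {P-α, P-β}: bandwidth cost 38 + fixed 37 = 75.
Compare {P-β}: bandwidth cost 53 + fixed 25 = 78.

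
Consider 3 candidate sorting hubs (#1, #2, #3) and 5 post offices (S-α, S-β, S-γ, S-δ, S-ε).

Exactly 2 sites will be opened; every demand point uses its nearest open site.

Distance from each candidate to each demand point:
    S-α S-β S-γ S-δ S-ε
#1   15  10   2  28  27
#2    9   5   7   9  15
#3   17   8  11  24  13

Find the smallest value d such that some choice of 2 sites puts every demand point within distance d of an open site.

Open {#2, #3}.
  Farthest demand point is S-ε at distance 13 (to #3); all others are ≤ 13.
With {#1, #2} the worst case is 15.
With {#1, #3} the worst case is 24.
No size-2 selection achieves below 13.

13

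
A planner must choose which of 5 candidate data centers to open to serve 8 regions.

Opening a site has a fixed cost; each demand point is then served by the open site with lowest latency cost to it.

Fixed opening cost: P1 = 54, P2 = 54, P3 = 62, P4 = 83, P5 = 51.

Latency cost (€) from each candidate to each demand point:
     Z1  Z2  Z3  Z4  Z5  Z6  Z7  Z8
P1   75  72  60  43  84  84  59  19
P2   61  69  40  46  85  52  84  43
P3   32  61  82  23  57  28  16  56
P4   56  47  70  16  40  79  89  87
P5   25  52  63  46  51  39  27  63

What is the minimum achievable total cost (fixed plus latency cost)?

Open {P1, P3}: assign each demand point to its cheapest open site.
  Z1→P3 32, Z2→P3 61, Z3→P1 60, Z4→P3 23, Z5→P3 57, Z6→P3 28, Z7→P3 16, Z8→P1 19
  latency cost 296, fixed 116 → total 412.
Compare {P2, P3}: latency cost 300 + fixed 116 = 416.
Compare {P3}: latency cost 355 + fixed 62 = 417.
Compare {P5}: latency cost 366 + fixed 51 = 417.
All other subsets cost ≥ 416. Minimum total cost: 412.

412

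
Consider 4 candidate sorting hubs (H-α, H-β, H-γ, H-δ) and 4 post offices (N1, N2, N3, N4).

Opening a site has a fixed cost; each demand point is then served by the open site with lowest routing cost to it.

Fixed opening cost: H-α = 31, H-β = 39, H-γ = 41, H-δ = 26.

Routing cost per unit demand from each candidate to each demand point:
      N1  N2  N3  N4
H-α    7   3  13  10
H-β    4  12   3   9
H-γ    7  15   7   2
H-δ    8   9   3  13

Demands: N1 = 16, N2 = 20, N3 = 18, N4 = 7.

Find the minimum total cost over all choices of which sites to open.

303

Open {H-α, H-β, H-γ}: assign each demand point to its cheapest open site.
  N1→H-β 16×4=64, N2→H-α 20×3=60, N3→H-β 18×3=54, N4→H-γ 7×2=14
  routing cost 192, fixed 111 → total 303.
Compare {H-α, H-β}: routing cost 241 + fixed 70 = 311.
Compare {H-α, H-β, H-γ, H-δ}: routing cost 192 + fixed 137 = 329.
Compare {H-α, H-β, H-δ}: routing cost 241 + fixed 96 = 337.
All other subsets cost ≥ 311. Minimum total cost: 303.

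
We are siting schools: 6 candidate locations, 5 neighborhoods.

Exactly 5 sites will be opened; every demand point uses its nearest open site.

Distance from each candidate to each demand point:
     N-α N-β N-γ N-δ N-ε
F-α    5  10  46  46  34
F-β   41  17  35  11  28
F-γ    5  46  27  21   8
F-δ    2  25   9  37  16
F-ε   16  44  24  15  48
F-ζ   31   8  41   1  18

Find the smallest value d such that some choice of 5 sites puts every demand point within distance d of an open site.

Open {F-α, F-β, F-γ, F-δ, F-ζ}.
  Farthest demand point is N-γ at distance 9 (to F-δ); all others are ≤ 9.
With {F-α, F-γ, F-δ, F-ε, F-ζ} the worst case is 9.
With {F-β, F-γ, F-δ, F-ε, F-ζ} the worst case is 9.
No size-5 selection achieves below 9.

9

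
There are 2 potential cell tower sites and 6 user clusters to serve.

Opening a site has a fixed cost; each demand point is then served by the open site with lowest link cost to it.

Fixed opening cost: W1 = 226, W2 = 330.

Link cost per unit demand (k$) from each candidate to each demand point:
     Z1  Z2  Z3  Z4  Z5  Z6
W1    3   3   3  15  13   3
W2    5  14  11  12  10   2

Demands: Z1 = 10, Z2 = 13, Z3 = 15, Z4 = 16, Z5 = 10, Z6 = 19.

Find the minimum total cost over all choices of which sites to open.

Open {W1}: assign each demand point to its cheapest open site.
  Z1→W1 10×3=30, Z2→W1 13×3=39, Z3→W1 15×3=45, Z4→W1 16×15=240, Z5→W1 10×13=130, Z6→W1 19×3=57
  link cost 541, fixed 226 → total 767.
Compare {W1, W2}: link cost 444 + fixed 556 = 1000.
Compare {W2}: link cost 727 + fixed 330 = 1057.

767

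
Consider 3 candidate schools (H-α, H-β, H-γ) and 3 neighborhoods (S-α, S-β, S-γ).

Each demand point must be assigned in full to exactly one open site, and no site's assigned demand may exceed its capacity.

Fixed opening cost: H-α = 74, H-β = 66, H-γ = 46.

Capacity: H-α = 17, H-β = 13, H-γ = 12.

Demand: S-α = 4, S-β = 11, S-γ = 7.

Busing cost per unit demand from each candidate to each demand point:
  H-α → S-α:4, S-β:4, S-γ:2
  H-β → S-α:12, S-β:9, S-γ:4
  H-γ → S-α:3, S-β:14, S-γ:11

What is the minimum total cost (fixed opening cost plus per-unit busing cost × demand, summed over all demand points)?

228

Open {H-α, H-β}; cheapest assignment that respects the capacities:
  H-α (cap 17, load 15): S-α, S-β — cost 4×4 + 11×4 = 60
  H-β (cap 13, load 7): S-γ — cost 7×4 = 28
  Shipping 88, fixed 140 → total 228.
  Any other capacity-feasible assignment to {H-α, H-β} ships for at least 88.
Compare {H-α, H-γ}: its best feasible assignment gives total 253.
Compare {H-α, H-β, H-γ}: its best feasible assignment gives total 270.
Every other set of open sites that can feasibly serve all demand totals ≥ 253 even under its best assignment. Minimum: 228.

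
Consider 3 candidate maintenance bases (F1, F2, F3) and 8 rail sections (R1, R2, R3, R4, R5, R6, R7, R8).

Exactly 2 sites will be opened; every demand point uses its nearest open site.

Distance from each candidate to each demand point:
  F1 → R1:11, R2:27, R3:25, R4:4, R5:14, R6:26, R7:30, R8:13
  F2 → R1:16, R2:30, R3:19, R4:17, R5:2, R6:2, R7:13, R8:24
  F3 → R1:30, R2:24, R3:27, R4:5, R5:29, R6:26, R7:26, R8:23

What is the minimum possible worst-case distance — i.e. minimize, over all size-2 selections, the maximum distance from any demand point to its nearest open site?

24

Open {F2, F3}.
  Farthest demand point is R2 at distance 24 (to F3); all others are ≤ 24.
With {F1, F3} the worst case is 26.
With {F1, F2} the worst case is 27.
No size-2 selection achieves below 24.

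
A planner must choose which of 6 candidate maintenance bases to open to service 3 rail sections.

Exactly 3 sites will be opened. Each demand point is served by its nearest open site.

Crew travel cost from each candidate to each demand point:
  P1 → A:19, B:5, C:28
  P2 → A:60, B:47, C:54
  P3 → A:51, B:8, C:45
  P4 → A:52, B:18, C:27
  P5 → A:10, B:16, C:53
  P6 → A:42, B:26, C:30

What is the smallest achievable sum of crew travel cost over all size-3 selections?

42

Open {P1, P4, P5}.
  A→P5 10, B→P1 5, C→P4 27  ⇒ total 42.
Compare {P1, P2, P5}: total 43.
Compare {P1, P3, P5}: total 43.
No size-3 selection does better; minimum is 42.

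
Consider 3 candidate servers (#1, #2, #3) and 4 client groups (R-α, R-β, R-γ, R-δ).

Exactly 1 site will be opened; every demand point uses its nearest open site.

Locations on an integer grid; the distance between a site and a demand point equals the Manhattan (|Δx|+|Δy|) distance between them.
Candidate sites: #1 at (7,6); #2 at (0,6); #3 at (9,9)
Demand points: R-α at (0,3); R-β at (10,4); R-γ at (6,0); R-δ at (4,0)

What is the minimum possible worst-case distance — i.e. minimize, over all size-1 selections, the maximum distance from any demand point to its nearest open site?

10

Open {#1}.
  Farthest demand point is R-α at distance 10 (to #1); all others are ≤ 10.
With {#2} the worst case is 12.
With {#3} the worst case is 15.
No size-1 selection achieves below 10.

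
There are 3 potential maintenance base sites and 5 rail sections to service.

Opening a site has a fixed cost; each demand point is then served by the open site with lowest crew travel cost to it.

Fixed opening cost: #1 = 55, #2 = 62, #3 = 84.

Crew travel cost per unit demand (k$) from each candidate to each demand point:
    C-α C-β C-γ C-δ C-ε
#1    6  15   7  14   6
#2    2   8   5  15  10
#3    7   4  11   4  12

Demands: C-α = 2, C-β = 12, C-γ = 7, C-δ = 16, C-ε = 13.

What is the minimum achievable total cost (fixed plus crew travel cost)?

Open {#1, #3}: assign each demand point to its cheapest open site.
  C-α→#1 2×6=12, C-β→#3 12×4=48, C-γ→#1 7×7=49, C-δ→#3 16×4=64, C-ε→#1 13×6=78
  crew travel cost 251, fixed 139 → total 390.
Compare {#2, #3}: crew travel cost 281 + fixed 146 = 427.
Compare {#1, #2, #3}: crew travel cost 229 + fixed 201 = 430.
Compare {#3}: crew travel cost 359 + fixed 84 = 443.
All other subsets cost ≥ 427. Minimum total cost: 390.

390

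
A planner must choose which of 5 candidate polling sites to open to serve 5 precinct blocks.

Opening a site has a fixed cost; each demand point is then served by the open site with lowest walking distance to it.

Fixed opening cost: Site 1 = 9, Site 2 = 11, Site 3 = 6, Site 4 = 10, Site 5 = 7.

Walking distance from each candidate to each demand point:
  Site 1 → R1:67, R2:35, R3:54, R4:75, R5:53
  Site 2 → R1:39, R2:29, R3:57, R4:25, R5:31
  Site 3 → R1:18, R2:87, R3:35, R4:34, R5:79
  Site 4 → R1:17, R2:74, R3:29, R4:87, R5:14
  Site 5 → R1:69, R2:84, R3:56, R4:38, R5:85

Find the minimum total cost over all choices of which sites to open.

135

Open {Site 2, Site 4}: assign each demand point to its cheapest open site.
  R1→Site 4 17, R2→Site 2 29, R3→Site 4 29, R4→Site 2 25, R5→Site 4 14
  walking distance 114, fixed 21 → total 135.
Compare {Site 2, Site 3, Site 4}: walking distance 114 + fixed 27 = 141.
Compare {Site 2, Site 4, Site 5}: walking distance 114 + fixed 28 = 142.
Compare {Site 1, Site 2, Site 4}: walking distance 114 + fixed 30 = 144.
All other subsets cost ≥ 141. Minimum total cost: 135.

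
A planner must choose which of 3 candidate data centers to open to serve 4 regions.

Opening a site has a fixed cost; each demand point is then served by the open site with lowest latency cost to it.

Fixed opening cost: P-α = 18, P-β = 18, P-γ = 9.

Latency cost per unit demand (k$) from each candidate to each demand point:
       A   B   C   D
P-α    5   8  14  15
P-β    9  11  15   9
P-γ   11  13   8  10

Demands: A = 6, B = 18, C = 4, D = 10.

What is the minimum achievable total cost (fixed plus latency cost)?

333

Open {P-α, P-γ}: assign each demand point to its cheapest open site.
  A→P-α 6×5=30, B→P-α 18×8=144, C→P-γ 4×8=32, D→P-γ 10×10=100
  latency cost 306, fixed 27 → total 333.
Compare {P-α, P-β, P-γ}: latency cost 296 + fixed 45 = 341.
Compare {P-α, P-β}: latency cost 320 + fixed 36 = 356.
Compare {P-α}: latency cost 380 + fixed 18 = 398.
All other subsets cost ≥ 341. Minimum total cost: 333.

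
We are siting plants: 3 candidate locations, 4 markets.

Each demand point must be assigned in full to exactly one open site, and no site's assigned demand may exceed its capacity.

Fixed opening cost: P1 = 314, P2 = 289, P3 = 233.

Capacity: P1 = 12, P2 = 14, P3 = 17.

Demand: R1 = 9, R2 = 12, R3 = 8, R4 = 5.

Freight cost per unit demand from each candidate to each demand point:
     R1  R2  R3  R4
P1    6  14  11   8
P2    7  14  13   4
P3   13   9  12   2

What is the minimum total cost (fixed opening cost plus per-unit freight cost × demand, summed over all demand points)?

Open {P1, P2, P3}; cheapest assignment that respects the capacities:
  P1 (cap 12, load 8): R3 — cost 8×11 = 88
  P2 (cap 14, load 9): R1 — cost 9×7 = 63
  P3 (cap 17, load 17): R2, R4 — cost 12×9 + 5×2 = 118
  Shipping 269, fixed 836 → total 1105.
  Any other capacity-feasible assignment to {P1, P2, P3} ships for at least 269.
Total demand is 34 and no other set of sites has combined capacity ≥ 34, so {P1, P2, P3} is the only feasible choice of open sites. Minimum: 1105.

1105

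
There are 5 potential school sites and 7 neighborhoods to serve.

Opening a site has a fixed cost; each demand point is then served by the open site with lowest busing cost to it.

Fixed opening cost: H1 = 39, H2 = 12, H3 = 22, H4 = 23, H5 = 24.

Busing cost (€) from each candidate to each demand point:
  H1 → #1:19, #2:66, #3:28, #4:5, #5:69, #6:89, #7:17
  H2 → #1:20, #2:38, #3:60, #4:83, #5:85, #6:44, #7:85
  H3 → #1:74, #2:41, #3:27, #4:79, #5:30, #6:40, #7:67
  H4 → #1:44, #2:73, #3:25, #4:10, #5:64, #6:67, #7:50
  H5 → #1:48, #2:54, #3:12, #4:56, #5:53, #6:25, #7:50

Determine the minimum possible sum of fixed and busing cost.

234

Open {H1, H3, H5}: assign each demand point to its cheapest open site.
  #1→H1 19, #2→H3 41, #3→H5 12, #4→H1 5, #5→H3 30, #6→H5 25, #7→H1 17
  busing cost 149, fixed 85 → total 234.
Compare {H1, H3}: busing cost 179 + fixed 61 = 240.
Compare {H1, H2, H3, H5}: busing cost 146 + fixed 97 = 243.
Compare {H1, H2, H5}: busing cost 169 + fixed 75 = 244.
All other subsets cost ≥ 240. Minimum total cost: 234.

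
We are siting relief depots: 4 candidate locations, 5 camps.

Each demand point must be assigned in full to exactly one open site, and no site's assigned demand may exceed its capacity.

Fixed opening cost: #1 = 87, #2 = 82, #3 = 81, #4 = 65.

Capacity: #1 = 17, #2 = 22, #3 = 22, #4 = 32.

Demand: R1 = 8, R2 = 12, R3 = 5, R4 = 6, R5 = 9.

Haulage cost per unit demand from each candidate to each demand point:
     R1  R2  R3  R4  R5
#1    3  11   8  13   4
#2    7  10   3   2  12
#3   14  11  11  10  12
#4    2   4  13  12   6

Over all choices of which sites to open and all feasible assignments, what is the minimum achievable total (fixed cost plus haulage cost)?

Open {#2, #4}; cheapest assignment that respects the capacities:
  #2 (cap 22, load 11): R3, R4 — cost 5×3 + 6×2 = 27
  #4 (cap 32, load 29): R1, R2, R5 — cost 8×2 + 12×4 + 9×6 = 118
  Shipping 145, fixed 147 → total 292.
  Any other capacity-feasible assignment to {#2, #4} ships for at least 145.
Compare {#1, #2, #4}: its best feasible assignment gives total 361.
Compare {#1, #4}: its best feasible assignment gives total 364.
Every other set of open sites that can feasibly serve all demand totals ≥ 361 even under its best assignment. Minimum: 292.

292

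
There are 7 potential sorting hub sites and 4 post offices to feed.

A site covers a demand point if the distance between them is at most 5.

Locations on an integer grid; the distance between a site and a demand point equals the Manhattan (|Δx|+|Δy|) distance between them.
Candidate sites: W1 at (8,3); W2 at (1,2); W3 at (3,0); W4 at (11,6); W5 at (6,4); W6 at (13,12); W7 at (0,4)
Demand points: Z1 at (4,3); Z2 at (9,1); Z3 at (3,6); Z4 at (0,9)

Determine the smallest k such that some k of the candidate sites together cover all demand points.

2

Coverage sets (demand points within 5 of each site):
  W1: {Z1, Z2}
  W2: {Z1}
  W3: {Z1}
  W4: {}
  W5: {Z1, Z3}
  W6: {}
  W7: {Z1, Z3, Z4}
No single site covers all 4 demand points.
But {W1, W7} covers everything, so the minimum is 2.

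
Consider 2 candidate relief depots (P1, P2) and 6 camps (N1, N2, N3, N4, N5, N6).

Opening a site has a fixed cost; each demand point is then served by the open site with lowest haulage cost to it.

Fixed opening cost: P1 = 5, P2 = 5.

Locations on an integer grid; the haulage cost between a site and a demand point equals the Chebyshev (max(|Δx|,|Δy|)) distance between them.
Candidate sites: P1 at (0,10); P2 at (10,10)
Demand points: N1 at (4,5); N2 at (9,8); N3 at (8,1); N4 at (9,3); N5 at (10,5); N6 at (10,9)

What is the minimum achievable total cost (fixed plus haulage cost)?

35

Open {P2}: assign each demand point to its cheapest open site.
  N1→P2 6, N2→P2 2, N3→P2 9, N4→P2 7, N5→P2 5, N6→P2 1
  haulage cost 30, fixed 5 → total 35.
Compare {P1, P2}: haulage cost 29 + fixed 10 = 39.
Compare {P1}: haulage cost 52 + fixed 5 = 57.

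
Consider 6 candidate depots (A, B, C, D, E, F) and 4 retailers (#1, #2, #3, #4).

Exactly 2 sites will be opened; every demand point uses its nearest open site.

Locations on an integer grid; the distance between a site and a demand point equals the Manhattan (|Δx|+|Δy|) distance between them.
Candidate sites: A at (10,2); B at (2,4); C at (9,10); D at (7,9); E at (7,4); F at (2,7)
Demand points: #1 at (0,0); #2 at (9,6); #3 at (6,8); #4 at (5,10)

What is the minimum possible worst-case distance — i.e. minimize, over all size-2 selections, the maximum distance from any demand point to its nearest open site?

6

Open {B, C}.
  Farthest demand point is #1 at distance 6 (to B); all others are ≤ 6.
With {B, D} the worst case is 6.
With {B, E} the worst case is 8.
No size-2 selection achieves below 6.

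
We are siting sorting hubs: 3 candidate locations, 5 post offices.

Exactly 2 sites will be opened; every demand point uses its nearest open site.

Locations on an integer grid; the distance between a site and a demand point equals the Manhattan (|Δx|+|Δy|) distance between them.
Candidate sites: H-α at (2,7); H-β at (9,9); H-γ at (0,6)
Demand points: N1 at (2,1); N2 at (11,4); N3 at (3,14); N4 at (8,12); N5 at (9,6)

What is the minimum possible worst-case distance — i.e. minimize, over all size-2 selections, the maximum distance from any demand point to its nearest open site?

8

Open {H-α, H-β}.
  Farthest demand point is N3 at distance 8 (to H-α); all others are ≤ 8.
With {H-β, H-γ} the worst case is 11.
With {H-α, H-γ} the worst case is 12.
No size-2 selection achieves below 8.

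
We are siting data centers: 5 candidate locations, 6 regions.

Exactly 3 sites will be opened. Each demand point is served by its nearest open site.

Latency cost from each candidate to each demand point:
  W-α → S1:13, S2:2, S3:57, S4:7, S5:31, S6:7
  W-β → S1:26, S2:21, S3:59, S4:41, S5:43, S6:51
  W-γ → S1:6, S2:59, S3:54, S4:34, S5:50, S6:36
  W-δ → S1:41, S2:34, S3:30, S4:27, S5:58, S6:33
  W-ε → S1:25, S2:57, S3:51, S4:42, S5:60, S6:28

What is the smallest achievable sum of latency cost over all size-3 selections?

83

Open {W-α, W-γ, W-δ}.
  S1→W-γ 6, S2→W-α 2, S3→W-δ 30, S4→W-α 7, S5→W-α 31, S6→W-α 7  ⇒ total 83.
Compare {W-α, W-β, W-δ}: total 90.
Compare {W-α, W-δ, W-ε}: total 90.
No size-3 selection does better; minimum is 83.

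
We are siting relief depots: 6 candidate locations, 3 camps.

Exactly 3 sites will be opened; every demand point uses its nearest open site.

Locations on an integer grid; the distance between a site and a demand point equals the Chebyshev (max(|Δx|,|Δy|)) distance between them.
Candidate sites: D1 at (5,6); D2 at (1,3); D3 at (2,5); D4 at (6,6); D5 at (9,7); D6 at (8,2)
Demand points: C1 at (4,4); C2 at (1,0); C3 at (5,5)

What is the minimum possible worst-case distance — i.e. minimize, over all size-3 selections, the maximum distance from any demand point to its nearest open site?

Open {D1, D2, D3}.
  Farthest demand point is C2 at distance 3 (to D2); all others are ≤ 3.
With {D1, D2, D4} the worst case is 3.
With {D1, D2, D5} the worst case is 3.
No size-3 selection achieves below 3.

3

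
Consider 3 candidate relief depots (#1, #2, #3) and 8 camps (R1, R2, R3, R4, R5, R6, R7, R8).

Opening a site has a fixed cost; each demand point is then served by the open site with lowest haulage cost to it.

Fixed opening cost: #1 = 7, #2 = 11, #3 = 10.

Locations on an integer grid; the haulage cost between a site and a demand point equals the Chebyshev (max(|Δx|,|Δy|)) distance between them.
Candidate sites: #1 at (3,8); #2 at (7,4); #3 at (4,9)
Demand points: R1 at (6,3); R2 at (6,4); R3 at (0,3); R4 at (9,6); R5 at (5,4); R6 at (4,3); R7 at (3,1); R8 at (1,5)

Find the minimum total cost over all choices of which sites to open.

Open {#2}: assign each demand point to its cheapest open site.
  R1→#2 1, R2→#2 1, R3→#2 7, R4→#2 2, R5→#2 2, R6→#2 3, R7→#2 4, R8→#2 6
  haulage cost 26, fixed 11 → total 37.
Compare {#1, #2}: haulage cost 21 + fixed 18 = 39.
Compare {#2, #3}: haulage cost 23 + fixed 21 = 44.
Compare {#1}: haulage cost 39 + fixed 7 = 46.
All other subsets cost ≥ 39. Minimum total cost: 37.

37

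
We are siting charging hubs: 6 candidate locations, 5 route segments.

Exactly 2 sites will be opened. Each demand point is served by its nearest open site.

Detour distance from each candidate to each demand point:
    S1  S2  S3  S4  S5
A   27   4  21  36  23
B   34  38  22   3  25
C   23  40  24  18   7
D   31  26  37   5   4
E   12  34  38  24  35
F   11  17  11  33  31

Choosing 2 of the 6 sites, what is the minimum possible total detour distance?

48

Open {D, F}.
  S1→F 11, S2→F 17, S3→F 11, S4→D 5, S5→D 4  ⇒ total 48.
Compare {A, D}: total 61.
Compare {C, F}: total 64.
No size-2 selection does better; minimum is 48.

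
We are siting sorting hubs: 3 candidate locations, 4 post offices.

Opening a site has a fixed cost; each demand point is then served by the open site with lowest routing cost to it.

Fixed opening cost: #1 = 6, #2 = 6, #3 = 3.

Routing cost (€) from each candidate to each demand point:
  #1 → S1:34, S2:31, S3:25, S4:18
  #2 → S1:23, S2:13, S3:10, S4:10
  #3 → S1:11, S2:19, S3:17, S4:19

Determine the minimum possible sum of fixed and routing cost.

Open {#2, #3}: assign each demand point to its cheapest open site.
  S1→#3 11, S2→#2 13, S3→#2 10, S4→#2 10
  routing cost 44, fixed 9 → total 53.
Compare {#1, #2, #3}: routing cost 44 + fixed 15 = 59.
Compare {#2}: routing cost 56 + fixed 6 = 62.
Compare {#1, #2}: routing cost 56 + fixed 12 = 68.
All other subsets cost ≥ 59. Minimum total cost: 53.

53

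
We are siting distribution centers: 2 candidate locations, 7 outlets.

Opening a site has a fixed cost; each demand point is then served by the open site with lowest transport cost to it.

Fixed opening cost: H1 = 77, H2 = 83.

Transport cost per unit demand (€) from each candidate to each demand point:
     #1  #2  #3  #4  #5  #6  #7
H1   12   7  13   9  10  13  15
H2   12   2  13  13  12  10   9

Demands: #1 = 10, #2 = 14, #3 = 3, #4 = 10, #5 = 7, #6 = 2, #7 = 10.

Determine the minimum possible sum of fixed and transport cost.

Open {H2}: assign each demand point to its cheapest open site.
  #1→H2 10×12=120, #2→H2 14×2=28, #3→H2 3×13=39, #4→H2 10×13=130, #5→H2 7×12=84, #6→H2 2×10=20, #7→H2 10×9=90
  transport cost 511, fixed 83 → total 594.
Compare {H1, H2}: transport cost 457 + fixed 160 = 617.
Compare {H1}: transport cost 593 + fixed 77 = 670.

594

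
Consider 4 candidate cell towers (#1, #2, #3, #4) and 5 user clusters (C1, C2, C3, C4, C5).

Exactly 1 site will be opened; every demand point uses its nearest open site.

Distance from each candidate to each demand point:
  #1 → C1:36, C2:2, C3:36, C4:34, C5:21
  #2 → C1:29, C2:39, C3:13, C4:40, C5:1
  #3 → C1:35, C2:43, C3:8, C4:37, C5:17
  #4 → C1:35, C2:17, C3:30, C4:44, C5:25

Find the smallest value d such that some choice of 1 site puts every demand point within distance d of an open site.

Open {#1}.
  Farthest demand point is C1 at distance 36 (to #1); all others are ≤ 36.
With {#2} the worst case is 40.
With {#3} the worst case is 43.
No size-1 selection achieves below 36.

36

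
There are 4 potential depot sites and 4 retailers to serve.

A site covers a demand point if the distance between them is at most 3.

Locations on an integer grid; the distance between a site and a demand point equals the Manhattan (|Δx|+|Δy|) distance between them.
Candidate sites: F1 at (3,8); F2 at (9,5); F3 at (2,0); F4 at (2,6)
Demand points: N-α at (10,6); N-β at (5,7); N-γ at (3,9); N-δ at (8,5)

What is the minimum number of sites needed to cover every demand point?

Coverage sets (demand points within 3 of each site):
  F1: {N-β, N-γ}
  F2: {N-α, N-δ}
  F3: {}
  F4: {}
No single site covers all 4 demand points.
But {F1, F2} covers everything, so the minimum is 2.

2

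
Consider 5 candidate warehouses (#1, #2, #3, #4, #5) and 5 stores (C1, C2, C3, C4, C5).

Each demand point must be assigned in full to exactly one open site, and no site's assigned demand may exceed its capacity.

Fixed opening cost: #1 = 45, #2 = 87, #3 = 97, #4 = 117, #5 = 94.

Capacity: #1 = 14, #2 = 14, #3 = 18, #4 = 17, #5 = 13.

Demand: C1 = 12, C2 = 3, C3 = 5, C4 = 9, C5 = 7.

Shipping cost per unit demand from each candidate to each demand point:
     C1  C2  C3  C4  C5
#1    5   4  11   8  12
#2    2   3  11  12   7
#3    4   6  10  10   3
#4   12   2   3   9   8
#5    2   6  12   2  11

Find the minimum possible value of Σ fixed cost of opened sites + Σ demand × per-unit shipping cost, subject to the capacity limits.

Open {#1, #3, #5}; cheapest assignment that respects the capacities:
  #1 (cap 14, load 12): C1 — cost 12×5 = 60
  #3 (cap 18, load 15): C2, C3, C5 — cost 3×6 + 5×10 + 7×3 = 89
  #5 (cap 13, load 9): C4 — cost 9×2 = 18
  Shipping 167, fixed 236 → total 403.
  Any other capacity-feasible assignment to {#1, #3, #5} ships for at least 167.
Compare {#1, #2, #3}: its best feasible assignment gives total 408.
Compare {#2, #3, #5}: its best feasible assignment gives total 409.
Every other set of open sites that can feasibly serve all demand totals ≥ 408 even under its best assignment. Minimum: 403.

403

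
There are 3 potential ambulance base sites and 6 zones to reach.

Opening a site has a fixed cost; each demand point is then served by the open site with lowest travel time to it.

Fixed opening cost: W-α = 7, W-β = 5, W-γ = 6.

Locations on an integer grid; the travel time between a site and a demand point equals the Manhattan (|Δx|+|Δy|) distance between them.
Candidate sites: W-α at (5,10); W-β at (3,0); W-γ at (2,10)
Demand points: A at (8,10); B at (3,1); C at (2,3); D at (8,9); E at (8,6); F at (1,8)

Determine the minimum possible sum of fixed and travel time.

Open {W-α, W-β}: assign each demand point to its cheapest open site.
  A→W-α 3, B→W-β 1, C→W-β 4, D→W-α 4, E→W-α 7, F→W-α 6
  travel time 25, fixed 12 → total 37.
Compare {W-α, W-β, W-γ}: travel time 22 + fixed 18 = 40.
Compare {W-β, W-γ}: travel time 31 + fixed 11 = 42.
Compare {W-α, W-γ}: travel time 34 + fixed 13 = 47.
All other subsets cost ≥ 40. Minimum total cost: 37.

37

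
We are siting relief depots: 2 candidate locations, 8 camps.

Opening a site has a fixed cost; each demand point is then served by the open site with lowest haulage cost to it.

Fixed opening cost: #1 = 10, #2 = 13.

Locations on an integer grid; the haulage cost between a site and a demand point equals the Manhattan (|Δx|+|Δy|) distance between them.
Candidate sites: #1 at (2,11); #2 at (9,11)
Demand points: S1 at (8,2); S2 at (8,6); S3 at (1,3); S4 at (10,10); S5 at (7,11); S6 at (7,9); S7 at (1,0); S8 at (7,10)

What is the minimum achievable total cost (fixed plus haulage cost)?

71

Open {#1, #2}: assign each demand point to its cheapest open site.
  S1→#2 10, S2→#2 6, S3→#1 9, S4→#2 2, S5→#2 2, S6→#2 4, S7→#1 12, S8→#2 3
  haulage cost 48, fixed 23 → total 71.
Compare {#2}: haulage cost 62 + fixed 13 = 75.
Compare {#1}: haulage cost 74 + fixed 10 = 84.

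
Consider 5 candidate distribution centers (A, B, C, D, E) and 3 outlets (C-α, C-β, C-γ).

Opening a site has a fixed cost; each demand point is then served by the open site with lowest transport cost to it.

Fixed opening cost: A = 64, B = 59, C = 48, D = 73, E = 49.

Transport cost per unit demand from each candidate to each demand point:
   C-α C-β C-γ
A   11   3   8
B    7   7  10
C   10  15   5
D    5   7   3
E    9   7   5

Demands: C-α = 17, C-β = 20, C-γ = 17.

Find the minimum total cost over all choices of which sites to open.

Open {A, D}: assign each demand point to its cheapest open site.
  C-α→D 17×5=85, C-β→A 20×3=60, C-γ→D 17×3=51
  transport cost 196, fixed 137 → total 333.
Compare {D}: transport cost 276 + fixed 73 = 349.
Compare {A, C, D}: transport cost 196 + fixed 185 = 381.
Compare {A, D, E}: transport cost 196 + fixed 186 = 382.
All other subsets cost ≥ 349. Minimum total cost: 333.

333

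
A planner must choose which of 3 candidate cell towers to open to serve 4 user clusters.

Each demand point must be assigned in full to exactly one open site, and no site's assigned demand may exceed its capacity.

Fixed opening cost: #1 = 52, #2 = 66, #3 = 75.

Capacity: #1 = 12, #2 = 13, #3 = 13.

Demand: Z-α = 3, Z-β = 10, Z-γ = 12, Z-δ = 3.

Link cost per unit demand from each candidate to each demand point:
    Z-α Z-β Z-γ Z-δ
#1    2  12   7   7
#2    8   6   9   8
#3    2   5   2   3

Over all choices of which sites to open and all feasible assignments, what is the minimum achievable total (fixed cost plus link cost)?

Open {#1, #2, #3}; cheapest assignment that respects the capacities:
  #1 (cap 12, load 6): Z-α, Z-δ — cost 3×2 + 3×7 = 27
  #2 (cap 13, load 10): Z-β — cost 10×6 = 60
  #3 (cap 13, load 12): Z-γ — cost 12×2 = 24
  Shipping 111, fixed 193 → total 304.
  Any other capacity-feasible assignment to {#1, #2, #3} ships for at least 111.
Total demand is 28 and no other set of sites has combined capacity ≥ 28, so {#1, #2, #3} is the only feasible choice of open sites. Minimum: 304.

304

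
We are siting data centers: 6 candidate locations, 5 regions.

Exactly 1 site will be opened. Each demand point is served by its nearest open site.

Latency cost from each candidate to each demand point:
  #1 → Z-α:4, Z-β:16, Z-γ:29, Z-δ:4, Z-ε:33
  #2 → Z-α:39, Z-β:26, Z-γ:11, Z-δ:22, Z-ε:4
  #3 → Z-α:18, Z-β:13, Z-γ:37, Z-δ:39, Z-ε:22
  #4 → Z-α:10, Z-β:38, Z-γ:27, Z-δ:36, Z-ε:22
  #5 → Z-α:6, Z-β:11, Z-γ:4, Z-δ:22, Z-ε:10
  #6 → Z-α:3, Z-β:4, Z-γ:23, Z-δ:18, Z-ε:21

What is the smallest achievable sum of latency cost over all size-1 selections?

Open {#5}.
  Z-α→#5 6, Z-β→#5 11, Z-γ→#5 4, Z-δ→#5 22, Z-ε→#5 10  ⇒ total 53.
Compare {#6}: total 69.
Compare {#1}: total 86.
No size-1 selection does better; minimum is 53.

53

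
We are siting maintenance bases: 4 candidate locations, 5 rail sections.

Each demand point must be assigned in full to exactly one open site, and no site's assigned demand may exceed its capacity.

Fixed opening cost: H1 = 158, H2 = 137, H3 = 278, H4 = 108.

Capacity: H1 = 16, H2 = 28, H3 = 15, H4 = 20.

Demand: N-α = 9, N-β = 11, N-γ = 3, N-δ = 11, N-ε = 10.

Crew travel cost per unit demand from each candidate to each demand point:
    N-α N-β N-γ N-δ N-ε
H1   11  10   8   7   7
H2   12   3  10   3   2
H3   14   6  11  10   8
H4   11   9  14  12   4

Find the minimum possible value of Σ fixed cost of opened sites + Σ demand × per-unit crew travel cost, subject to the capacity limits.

480

Open {H2, H4}; cheapest assignment that respects the capacities:
  H2 (cap 28, load 25): N-β, N-γ, N-δ — cost 11×3 + 3×10 + 11×3 = 96
  H4 (cap 20, load 19): N-α, N-ε — cost 9×11 + 10×4 = 139
  Shipping 235, fixed 245 → total 480.
  Any other capacity-feasible assignment to {H2, H4} ships for at least 235.
Compare {H1, H2, H4}: its best feasible assignment gives total 632.
Compare {H2, H3, H4}: its best feasible assignment gives total 758.
Every other set of open sites that can feasibly serve all demand totals ≥ 632 even under its best assignment. Minimum: 480.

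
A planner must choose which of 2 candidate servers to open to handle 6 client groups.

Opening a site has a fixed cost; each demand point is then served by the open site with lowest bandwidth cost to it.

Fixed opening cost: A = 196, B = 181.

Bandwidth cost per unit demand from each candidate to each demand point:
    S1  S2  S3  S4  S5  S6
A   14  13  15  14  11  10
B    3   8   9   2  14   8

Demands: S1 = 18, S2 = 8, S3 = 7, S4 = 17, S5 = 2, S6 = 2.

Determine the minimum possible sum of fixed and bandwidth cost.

Open {B}: assign each demand point to its cheapest open site.
  S1→B 18×3=54, S2→B 8×8=64, S3→B 7×9=63, S4→B 17×2=34, S5→B 2×14=28, S6→B 2×8=16
  bandwidth cost 259, fixed 181 → total 440.
Compare {A, B}: bandwidth cost 253 + fixed 377 = 630.
Compare {A}: bandwidth cost 741 + fixed 196 = 937.

440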